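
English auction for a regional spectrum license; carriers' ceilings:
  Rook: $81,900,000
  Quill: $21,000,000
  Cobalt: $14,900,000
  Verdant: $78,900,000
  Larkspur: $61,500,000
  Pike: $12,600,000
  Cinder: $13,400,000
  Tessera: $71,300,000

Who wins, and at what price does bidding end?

Rule: the price rises until one bidder remains; the winner pays the price at which the last rival dropped out.
Limits ranked: 81,900,000 (Rook) > 78,900,000 (Verdant) > 71,300,000 (Tessera) > 61,500,000 (Larkspur) > 21,000,000 (Quill) > 14,900,000 (Cobalt) > …
Once the price passes $78,900,000, only Rook is left; the hammer falls at Verdant's limit of $78,900,000.

Rook wins at $78,900,000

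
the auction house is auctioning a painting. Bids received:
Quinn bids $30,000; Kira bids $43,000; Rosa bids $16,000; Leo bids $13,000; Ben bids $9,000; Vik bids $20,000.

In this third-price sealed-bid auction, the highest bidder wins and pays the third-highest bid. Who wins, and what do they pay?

Kira pays $20,000

Bids ranked: 43,000 (Kira) > 30,000 (Quinn) > 20,000 (Vik) > 16,000 (Rosa) > 13,000 (Leo) > 9,000 (Ben)
Kira is highest; pays the third-highest bid, $20,000.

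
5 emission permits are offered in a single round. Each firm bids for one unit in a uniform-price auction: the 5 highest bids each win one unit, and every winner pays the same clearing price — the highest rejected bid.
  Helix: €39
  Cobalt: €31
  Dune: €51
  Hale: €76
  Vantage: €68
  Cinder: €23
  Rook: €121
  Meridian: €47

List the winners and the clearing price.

Bids ranked high→low: 121 (Rook), 76 (Hale), 68 (Vantage), 51 (Dune), 47 (Meridian), 39 (Helix), 31 (Cobalt), …
The 5 highest are Rook, Hale, Vantage, Dune, Meridian.
Clearing price = highest rejected bid = €39.

Rook, Hale, Vantage, Dune, Meridian; each pays €39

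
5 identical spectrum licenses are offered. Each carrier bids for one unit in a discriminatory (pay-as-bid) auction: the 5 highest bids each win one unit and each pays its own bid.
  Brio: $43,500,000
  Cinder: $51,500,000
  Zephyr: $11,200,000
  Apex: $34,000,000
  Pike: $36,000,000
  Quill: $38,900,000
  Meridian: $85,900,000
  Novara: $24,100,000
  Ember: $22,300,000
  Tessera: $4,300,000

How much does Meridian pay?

Sorting: 85,900,000 (Meridian), 51,500,000 (Cinder), 43,500,000 (Brio), 38,900,000 (Quill), 36,000,000 (Pike), 34,000,000 (Apex), 24,100,000 (Novara), …
Top 5: Meridian, Cinder, Brio, Quill, Pike.
Meridian wins → own bid $85,900,000.

Meridian pays $85,900,000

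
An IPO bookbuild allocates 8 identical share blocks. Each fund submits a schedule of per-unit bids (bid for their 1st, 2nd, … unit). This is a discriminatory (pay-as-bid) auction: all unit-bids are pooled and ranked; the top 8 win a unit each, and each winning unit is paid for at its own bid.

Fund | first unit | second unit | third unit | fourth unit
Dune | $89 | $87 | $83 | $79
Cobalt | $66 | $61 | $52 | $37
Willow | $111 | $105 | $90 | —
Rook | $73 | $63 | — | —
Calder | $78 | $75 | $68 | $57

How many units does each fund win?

Calder 1, Dune 4, Willow 3

All unit-bids, highest first — top 8: 111 (Willow-1), 105 (Willow-2), 90 (Willow-3), 89 (Dune-1), 87 (Dune-2), 83 (Dune-3), 79 (Dune-4), 78 (Calder-1)
Next rejected bid: $75 (not a price — pay-as-bid).
Allocation: Calder 1, Dune 4, Willow 3.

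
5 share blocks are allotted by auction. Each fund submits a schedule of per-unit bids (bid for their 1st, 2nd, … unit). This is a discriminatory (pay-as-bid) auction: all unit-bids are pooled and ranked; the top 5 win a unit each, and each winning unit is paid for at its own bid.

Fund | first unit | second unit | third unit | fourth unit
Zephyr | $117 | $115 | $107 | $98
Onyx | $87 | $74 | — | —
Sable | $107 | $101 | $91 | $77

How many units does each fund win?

Merging the schedules and taking the best 5: 117 (Zephyr-1), 115 (Zephyr-2), 107 (Zephyr-3), 107 (Sable-1), 101 (Sable-2)
Next rejected bid: $98 (not a price — pay-as-bid).
Allocation: Sable 2, Zephyr 3.

Sable 2, Zephyr 3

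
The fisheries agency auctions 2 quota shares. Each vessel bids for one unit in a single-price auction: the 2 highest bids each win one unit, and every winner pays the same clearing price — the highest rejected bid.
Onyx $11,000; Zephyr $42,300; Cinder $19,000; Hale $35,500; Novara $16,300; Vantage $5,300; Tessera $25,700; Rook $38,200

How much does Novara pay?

Bids ranked high→low: 42,300 (Zephyr), 38,200 (Rook), 35,500 (Hale), 25,700 (Tessera), …
Winners (2 units): Zephyr, Rook.
Clearing price = highest rejected bid = $35,500.
Novara does not win → pays $0.

Novara pays $0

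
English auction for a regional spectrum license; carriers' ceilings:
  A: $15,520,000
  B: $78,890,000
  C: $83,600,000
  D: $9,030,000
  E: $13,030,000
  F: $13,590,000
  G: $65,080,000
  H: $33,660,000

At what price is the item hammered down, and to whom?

C wins at $78,890,000

Ascending (English) auction: the price rises until one bidder remains; the winner pays the price at which the last rival dropped out.
Limits in order: 83,600,000 (C) > 78,890,000 (B) > 65,080,000 (G) > 33,660,000 (H) > 15,520,000 (A) > 13,590,000 (F) > …
B is the last rival to drop out, at $78,890,000; C remains and wins at that price.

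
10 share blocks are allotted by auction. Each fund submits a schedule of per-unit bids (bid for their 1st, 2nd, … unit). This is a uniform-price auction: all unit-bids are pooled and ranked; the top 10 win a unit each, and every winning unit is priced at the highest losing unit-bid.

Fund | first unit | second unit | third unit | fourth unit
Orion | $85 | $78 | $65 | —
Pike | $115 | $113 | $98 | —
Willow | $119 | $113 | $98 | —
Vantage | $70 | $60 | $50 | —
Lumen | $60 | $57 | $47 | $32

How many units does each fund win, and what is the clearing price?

Orion 3, Pike 3, Vantage 1, Willow 3; clearing price $60

Pooled unit-bids ranked (top 10): 119 (Willow-1), 115 (Pike-1), 113 (Pike-2), 113 (Willow-2), 98 (Pike-3), 98 (Willow-3), 85 (Orion-1), 78 (Orion-2), 70 (Vantage-1), 65 (Orion-3)
First bid not allocated: $60.
Allocation: Orion 3, Pike 3, Vantage 1, Willow 3.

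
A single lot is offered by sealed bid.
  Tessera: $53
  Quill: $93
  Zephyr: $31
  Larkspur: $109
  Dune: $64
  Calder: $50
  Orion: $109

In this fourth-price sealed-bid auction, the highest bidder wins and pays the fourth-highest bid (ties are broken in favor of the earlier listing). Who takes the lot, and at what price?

Larkspur pays $64

Sorting bids: 109 (Larkspur) > 109 (Orion) > 93 (Quill) > 64 (Dune) > 53 (Tessera) > 50 (Calder) > …
Tie at $109 → Larkspur wins by tie-break.
Larkspur is highest; pays the fourth-highest bid, $64.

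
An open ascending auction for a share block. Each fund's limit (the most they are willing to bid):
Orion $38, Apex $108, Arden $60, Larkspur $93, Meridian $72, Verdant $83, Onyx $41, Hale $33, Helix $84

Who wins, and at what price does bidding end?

Apex wins at $93

Open ascending-bid auction: the price rises until one bidder remains; the winner pays the price at which the last rival dropped out.
Sorting limits: 108 (Apex) > 93 (Larkspur) > 84 (Helix) > 83 (Verdant) > 72 (Meridian) > 60 (Arden) > …
Once the price passes $93, only Apex is left; the hammer falls at Larkspur's limit of $93.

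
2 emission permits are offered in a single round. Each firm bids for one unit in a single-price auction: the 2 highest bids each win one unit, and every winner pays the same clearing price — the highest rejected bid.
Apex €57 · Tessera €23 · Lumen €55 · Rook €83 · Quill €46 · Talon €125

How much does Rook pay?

Rook pays €57

Ordering the bids: 125 (Talon), 83 (Rook), 57 (Apex), 55 (Lumen), …
Winners (2 units): Talon, Rook.
Highest unsuccessful bid: €57 → clearing price.
Rook wins → pays €57.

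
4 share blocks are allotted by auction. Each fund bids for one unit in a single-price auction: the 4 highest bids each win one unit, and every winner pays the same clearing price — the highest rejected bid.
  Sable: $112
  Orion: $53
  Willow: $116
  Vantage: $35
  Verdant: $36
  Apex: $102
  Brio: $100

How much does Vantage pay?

Bids ranked high→low: 116 (Willow), 112 (Sable), 102 (Apex), 100 (Brio), 53 (Orion), 36 (Verdant), …
The 4 highest are Willow, Sable, Apex, Brio.
First losing bid is Orion's $53, which sets the uniform price.
Vantage does not win → pays $0.

Vantage pays $0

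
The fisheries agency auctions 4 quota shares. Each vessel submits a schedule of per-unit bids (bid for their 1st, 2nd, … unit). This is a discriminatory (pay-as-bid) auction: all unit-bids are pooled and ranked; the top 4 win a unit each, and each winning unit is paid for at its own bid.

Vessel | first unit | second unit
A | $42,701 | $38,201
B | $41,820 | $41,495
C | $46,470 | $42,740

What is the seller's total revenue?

All unit-bids, highest first — top 4: 46,470 (C-1), 42,740 (C-2), 42,701 (A-1), 41,820 (B-1)
Next rejected bid: $41,495 (not a price — pay-as-bid).
Each winning unit pays its own bid.
Revenue = 46,470 + 42,740 + 42,701 + 41,820 = $173,731.

Total revenue: $173,731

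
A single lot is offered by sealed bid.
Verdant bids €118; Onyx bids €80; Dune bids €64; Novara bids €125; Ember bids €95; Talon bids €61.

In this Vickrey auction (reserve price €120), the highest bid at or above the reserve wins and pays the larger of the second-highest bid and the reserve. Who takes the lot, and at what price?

Novara pays €120

Vickrey auction (reserve price €120): the highest bid at or above the reserve wins and pays the larger of the second-highest bid and the reserve.
Bids in order: 125 (Novara) > 118 (Verdant) > 95 (Ember) > 80 (Onyx) > 64 (Dune) > 61 (Talon)
Novara has the top bid at or above the reserve (€125).
max(second-highest €118, reserve €120) = €120.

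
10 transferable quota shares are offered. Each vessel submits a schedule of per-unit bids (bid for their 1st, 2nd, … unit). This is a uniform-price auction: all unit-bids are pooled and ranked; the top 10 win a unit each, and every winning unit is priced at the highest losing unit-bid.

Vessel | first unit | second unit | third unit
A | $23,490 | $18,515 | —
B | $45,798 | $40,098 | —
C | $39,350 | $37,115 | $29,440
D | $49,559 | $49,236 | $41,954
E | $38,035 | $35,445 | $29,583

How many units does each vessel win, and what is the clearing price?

B 2, C 2, D 3, E 3; clearing price $29,440

Pooled unit-bids ranked (top 10): 49,559 (D-1), 49,236 (D-2), 45,798 (B-1), 41,954 (D-3), 40,098 (B-2), 39,350 (C-1), 38,035 (E-1), 37,115 (C-2), 35,445 (E-2), 29,583 (E-3)
Highest rejected unit-bid = $29,440.
Allocation: B 2, C 2, D 3, E 3.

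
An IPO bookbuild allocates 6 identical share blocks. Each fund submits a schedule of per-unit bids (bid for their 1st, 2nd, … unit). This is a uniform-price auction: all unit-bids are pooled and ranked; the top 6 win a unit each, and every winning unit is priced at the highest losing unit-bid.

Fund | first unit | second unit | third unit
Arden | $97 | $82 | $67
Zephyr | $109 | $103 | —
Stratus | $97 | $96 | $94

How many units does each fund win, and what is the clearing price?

Arden 1, Stratus 3, Zephyr 2; clearing price $82

All unit-bids, highest first — top 6: 109 (Zephyr-1), 103 (Zephyr-2), 97 (Arden-1), 97 (Stratus-1), 96 (Stratus-2), 94 (Stratus-3)
First bid not allocated: $82.
Allocation: Arden 1, Stratus 3, Zephyr 2.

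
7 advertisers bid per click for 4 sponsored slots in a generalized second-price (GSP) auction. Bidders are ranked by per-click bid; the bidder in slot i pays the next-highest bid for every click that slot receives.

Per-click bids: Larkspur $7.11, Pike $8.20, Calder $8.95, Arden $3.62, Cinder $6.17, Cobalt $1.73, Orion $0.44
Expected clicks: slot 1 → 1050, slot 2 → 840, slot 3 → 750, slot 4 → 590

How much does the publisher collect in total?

Per-click bids in order: $8.95 (Calder) > $8.20 (Pike) > $7.11 (Larkspur) > $6.17 (Cinder) > $3.62 (Arden) > …
Slot 1: Calder pays $8.20 × 1050 = $8610.00
Slot 2: Pike pays $7.11 × 840 = $5972.40
Slot 3: Larkspur pays $6.17 × 750 = $4627.50
Slot 4: Cinder pays $3.62 × 590 = $2135.80
Total = $21345.70

Total revenue: $21345.70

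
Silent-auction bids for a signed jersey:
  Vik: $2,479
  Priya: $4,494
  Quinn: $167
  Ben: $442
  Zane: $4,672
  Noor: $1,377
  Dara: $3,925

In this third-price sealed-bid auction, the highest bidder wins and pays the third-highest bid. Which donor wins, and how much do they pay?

Zane pays $3,925

Bids ranked: 4,672 (Zane) > 4,494 (Priya) > 3,925 (Dara) > 2,479 (Vik) > 1,377 (Noor) > 442 (Ben) > …
Zane wins; payment is bid #3 in the ranking = $3,925.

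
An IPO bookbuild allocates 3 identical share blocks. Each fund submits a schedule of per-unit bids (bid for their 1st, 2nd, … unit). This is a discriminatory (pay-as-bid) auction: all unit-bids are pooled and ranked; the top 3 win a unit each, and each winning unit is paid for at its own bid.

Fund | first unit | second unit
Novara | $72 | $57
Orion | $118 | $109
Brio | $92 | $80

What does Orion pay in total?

All unit-bids, highest first — top 3: 118 (Orion-1), 109 (Orion-2), 92 (Brio-1)
Next rejected bid: $80 (not a price — pay-as-bid).
Orion's winning unit-bids: 118 + 109 = $227.

Orion pays $227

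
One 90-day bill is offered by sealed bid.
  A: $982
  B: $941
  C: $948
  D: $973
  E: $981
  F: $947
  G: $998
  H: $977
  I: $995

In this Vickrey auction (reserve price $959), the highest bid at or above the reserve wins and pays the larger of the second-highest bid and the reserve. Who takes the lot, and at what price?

Vickrey auction (reserve price $959): the highest bid at or above the reserve wins and pays the larger of the second-highest bid and the reserve.
Bids in order: 998 (G) > 995 (I) > 982 (A) > 981 (E) > 977 (H) > 973 (D) > …
Highest eligible bid: G at $998.
Second-highest bid $995 exceeds the reserve $959 → payment $995.

G pays $995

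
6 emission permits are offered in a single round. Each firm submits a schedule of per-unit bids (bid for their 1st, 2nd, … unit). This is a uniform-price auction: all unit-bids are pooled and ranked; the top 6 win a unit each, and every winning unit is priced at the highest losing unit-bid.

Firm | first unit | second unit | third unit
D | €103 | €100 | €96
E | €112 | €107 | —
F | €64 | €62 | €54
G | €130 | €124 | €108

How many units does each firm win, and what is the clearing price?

D 1, E 2, G 3; clearing price €100

All unit-bids, highest first — top 6: 130 (G-1), 124 (G-2), 112 (E-1), 108 (G-3), 107 (E-2), 103 (D-1)
The (k+1)-th unit-bid is €100.
Allocation: D 1, E 2, G 3.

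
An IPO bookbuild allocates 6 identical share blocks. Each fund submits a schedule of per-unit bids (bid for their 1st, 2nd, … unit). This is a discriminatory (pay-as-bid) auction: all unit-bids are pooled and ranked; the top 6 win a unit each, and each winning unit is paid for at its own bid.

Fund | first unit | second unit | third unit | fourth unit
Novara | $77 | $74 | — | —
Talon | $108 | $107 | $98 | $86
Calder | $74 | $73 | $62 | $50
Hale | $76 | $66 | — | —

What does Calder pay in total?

Calder pays $0

Pooled unit-bids ranked (top 6): 108 (Talon-1), 107 (Talon-2), 98 (Talon-3), 86 (Talon-4), 77 (Novara-1), 76 (Hale-1)
Next rejected bid: $74 (not a price — pay-as-bid).
Calder wins no units.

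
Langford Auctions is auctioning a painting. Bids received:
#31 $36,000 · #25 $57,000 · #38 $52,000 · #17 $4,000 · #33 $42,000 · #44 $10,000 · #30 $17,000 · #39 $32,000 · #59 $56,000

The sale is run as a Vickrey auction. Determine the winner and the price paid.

Vickrey auction: the highest bidder wins and pays the second-highest bid.
Bids ranked: 57,000 (#25) > 56,000 (#59) > 52,000 (#38) > 42,000 (#33) > 36,000 (#31) > 32,000 (#39) > …
Second-price: #25 pays #59's bid of $56,000.

#25 pays $56,000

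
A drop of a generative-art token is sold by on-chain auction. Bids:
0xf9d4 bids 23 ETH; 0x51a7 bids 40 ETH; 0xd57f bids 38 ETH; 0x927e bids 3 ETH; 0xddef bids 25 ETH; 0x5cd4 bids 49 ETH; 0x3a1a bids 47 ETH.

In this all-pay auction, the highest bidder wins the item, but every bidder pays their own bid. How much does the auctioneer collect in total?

Total revenue: 225 ETH

Bids ranked: 49 (0x5cd4) > 47 (0x3a1a) > 40 (0x51a7) > 38 (0xd57f) > 25 (0xddef) > 23 (0xf9d4) > …
0x5cd4 wins with the top bid; all bids are sunk regardless.
Every bidder forfeits their bid regardless of winning.
Revenue = 23 + 40 + 38 + 3 + 25 + 49 + 47 = 225 ETH.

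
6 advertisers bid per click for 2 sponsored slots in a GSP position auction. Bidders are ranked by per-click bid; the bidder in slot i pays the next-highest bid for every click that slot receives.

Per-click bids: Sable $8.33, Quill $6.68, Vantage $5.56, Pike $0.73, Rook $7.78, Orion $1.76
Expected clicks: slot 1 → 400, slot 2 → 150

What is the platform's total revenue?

Per-click bids in order: $8.33 (Sable) > $7.78 (Rook) > $6.68 (Quill) > …
Slot 1: Sable pays $7.78 × 400 = $3112.00
Slot 2: Rook pays $6.68 × 150 = $1002.00
Total = $4114.00

Total revenue: $4114.00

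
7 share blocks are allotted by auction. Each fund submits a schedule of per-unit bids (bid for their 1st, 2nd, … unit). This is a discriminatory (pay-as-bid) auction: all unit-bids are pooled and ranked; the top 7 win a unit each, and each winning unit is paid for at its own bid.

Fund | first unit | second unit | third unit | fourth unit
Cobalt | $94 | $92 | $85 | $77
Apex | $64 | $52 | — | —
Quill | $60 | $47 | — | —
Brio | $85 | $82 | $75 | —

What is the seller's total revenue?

Pooled unit-bids ranked (top 7): 94 (Cobalt-1), 92 (Cobalt-2), 85 (Cobalt-3), 85 (Brio-1), 82 (Brio-2), 77 (Cobalt-4), 75 (Brio-3)
Next rejected bid: $64 (not a price — pay-as-bid).
Each winning unit pays its own bid.
Revenue = 94 + 92 + 85 + 85 + 82 + 77 + 75 = $590.

Total revenue: $590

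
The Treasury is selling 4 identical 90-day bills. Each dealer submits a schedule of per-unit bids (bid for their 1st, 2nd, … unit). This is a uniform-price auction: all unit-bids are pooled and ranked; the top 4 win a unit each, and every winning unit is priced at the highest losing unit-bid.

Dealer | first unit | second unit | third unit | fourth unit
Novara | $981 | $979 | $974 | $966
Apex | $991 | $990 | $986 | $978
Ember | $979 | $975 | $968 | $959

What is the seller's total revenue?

Pooled unit-bids ranked (top 4): 991 (Apex-1), 990 (Apex-2), 986 (Apex-3), 981 (Novara-1)
Highest rejected unit-bid = $979.
Allocation: Apex 3, Novara 1. Every unit priced at $979.
Revenue = 4 × 979 = $3,916.

Total revenue: $3,916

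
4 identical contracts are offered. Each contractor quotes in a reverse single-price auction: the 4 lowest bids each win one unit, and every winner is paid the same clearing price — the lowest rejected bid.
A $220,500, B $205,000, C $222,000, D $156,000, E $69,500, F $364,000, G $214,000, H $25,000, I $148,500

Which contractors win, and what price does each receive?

H, E, I, D; each is paid $205,000

Ordering the bids: 25,000 (H), 69,500 (E), 148,500 (I), 156,000 (D), 205,000 (B), 214,000 (G), …
Winners (4 units): H, E, I, D.
Clearing price = lowest rejected bid = $205,000.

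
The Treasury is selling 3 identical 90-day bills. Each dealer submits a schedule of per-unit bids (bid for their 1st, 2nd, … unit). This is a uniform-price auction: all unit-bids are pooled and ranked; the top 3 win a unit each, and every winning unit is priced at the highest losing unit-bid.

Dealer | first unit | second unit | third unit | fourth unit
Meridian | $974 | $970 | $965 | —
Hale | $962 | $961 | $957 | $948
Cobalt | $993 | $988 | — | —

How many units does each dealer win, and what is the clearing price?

Cobalt 2, Meridian 1; clearing price $970

Merging the schedules and taking the best 3: 993 (Cobalt-1), 988 (Cobalt-2), 974 (Meridian-1)
Highest rejected unit-bid = $970.
Allocation: Cobalt 2, Meridian 1.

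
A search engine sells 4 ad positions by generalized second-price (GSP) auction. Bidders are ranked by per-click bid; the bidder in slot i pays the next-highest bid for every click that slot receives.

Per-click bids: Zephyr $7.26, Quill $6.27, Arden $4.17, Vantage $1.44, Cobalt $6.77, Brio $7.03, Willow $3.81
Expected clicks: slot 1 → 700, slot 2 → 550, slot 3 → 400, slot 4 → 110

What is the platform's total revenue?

Total revenue: $11611.20

Per-click bids in order: $7.26 (Zephyr) > $7.03 (Brio) > $6.77 (Cobalt) > $6.27 (Quill) > $4.17 (Arden) > …
Slot 1: Zephyr pays $7.03 × 700 = $4921.00
Slot 2: Brio pays $6.77 × 550 = $3723.50
Slot 3: Cobalt pays $6.27 × 400 = $2508.00
Slot 4: Quill pays $4.17 × 110 = $458.70
Total = $11611.20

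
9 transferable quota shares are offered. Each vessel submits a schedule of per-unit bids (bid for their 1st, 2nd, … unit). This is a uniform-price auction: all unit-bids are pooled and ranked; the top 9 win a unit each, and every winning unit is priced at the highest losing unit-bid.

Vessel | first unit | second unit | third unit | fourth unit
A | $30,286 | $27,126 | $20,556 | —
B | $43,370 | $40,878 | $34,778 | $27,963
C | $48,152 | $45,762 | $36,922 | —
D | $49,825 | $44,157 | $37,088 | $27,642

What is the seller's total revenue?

Total revenue: $272,574

Pooled unit-bids ranked (top 9): 49,825 (D-1), 48,152 (C-1), 45,762 (C-2), 44,157 (D-2), 43,370 (B-1), 40,878 (B-2), 37,088 (D-3), 36,922 (C-3), 34,778 (B-3)
First bid not allocated: $30,286.
Allocation: B 3, C 3, D 3. Every unit priced at $30,286.
Revenue = 9 × 30,286 = $272,574.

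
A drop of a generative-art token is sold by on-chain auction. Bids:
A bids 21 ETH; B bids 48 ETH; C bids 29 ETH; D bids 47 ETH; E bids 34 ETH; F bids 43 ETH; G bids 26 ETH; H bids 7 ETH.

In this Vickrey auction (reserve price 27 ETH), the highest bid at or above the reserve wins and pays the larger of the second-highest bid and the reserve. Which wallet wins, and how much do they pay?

B pays 47 ETH

Vickrey auction (reserve price 27 ETH): the highest bid at or above the reserve wins and pays the larger of the second-highest bid and the reserve.
Sorting bids: 48 (B) > 47 (D) > 43 (F) > 34 (E) > 29 (C) > 26 (G) > …
Highest eligible bid: B at 48 ETH.
Second-highest bid 47 ETH exceeds the reserve 27 ETH → payment 47 ETH.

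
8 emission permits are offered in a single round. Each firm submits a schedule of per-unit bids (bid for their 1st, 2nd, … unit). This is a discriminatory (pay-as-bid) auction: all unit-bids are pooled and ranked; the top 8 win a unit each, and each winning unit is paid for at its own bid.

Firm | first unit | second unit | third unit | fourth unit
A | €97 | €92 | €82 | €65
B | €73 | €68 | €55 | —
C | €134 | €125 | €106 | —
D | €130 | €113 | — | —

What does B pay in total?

B pays €0

Pooled unit-bids ranked (top 8): 134 (C-1), 130 (D-1), 125 (C-2), 113 (D-2), 106 (C-3), 97 (A-1), 92 (A-2), 82 (A-3)
Next rejected bid: €73 (not a price — pay-as-bid).
B wins no units.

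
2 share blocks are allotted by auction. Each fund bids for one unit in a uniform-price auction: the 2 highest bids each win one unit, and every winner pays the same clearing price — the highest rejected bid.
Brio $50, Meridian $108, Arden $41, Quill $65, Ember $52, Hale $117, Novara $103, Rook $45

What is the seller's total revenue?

Total revenue: $206

Bids ranked high→low: 117 (Hale), 108 (Meridian), 103 (Novara), 65 (Quill), …
Winners (2 units): Hale, Meridian.
Clearing price = highest rejected bid = $103.
Total revenue = 2 × $103 = $206.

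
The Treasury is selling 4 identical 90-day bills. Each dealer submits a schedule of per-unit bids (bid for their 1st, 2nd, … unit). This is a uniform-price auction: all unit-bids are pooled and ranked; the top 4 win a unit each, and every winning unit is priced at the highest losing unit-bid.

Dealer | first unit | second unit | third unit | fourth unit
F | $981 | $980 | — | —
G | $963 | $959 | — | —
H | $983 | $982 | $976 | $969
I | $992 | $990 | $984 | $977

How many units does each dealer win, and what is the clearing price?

All unit-bids, highest first — top 4: 992 (I-1), 990 (I-2), 984 (I-3), 983 (H-1)
Highest rejected unit-bid = $982.
Allocation: H 1, I 3.

H 1, I 3; clearing price $982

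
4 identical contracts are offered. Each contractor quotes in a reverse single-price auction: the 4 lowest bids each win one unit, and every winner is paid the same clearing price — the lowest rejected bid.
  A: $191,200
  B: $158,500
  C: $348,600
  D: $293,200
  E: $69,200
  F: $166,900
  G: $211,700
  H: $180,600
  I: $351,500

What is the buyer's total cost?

Total cost: $764,800

Ordering the bids: 69,200 (E), 158,500 (B), 166,900 (F), 180,600 (H), 191,200 (A), 211,700 (G), …
Lowest 4: E, B, F, H.
Lowest unsuccessful bid: $191,200 → clearing price.
Total cost = 4 × $191,200 = $764,800.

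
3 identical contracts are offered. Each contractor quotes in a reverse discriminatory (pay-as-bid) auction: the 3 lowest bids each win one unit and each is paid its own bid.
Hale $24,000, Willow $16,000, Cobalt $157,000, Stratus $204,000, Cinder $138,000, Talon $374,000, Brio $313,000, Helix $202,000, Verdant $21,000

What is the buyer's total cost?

Total cost: $61,000

Sorting: 16,000 (Willow), 21,000 (Verdant), 24,000 (Hale), 138,000 (Cinder), 157,000 (Cobalt), …
Lowest 3: Willow, Verdant, Hale.
Total cost = 16,000 + 21,000 + 24,000 = $61,000.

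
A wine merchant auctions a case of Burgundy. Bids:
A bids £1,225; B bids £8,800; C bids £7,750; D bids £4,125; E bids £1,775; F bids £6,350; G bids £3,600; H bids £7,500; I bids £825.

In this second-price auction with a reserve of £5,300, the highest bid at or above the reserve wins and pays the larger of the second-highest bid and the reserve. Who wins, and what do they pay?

Bids ranked: 8,800 (B) > 7,750 (C) > 7,500 (H) > 6,350 (F) > 4,125 (D) > 3,600 (G) > …
Highest eligible bid: B at £8,800.
Second-highest bid £7,750 exceeds the reserve £5,300 → payment £7,750.

B pays £7,750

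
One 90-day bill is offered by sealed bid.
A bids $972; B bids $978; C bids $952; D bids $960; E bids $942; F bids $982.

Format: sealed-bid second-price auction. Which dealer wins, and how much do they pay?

Bids in order: 982 (F) > 978 (B) > 972 (A) > 960 (D) > 952 (C) > 942 (E)
F wins with the highest bid; price is set by the runner-up at $978.

F pays $978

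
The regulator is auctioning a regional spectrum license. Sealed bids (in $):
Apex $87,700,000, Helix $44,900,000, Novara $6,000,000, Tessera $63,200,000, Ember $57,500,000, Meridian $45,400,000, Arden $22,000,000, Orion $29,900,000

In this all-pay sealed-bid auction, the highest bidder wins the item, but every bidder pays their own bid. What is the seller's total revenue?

Total revenue: $356,600,000

Bids ranked: 87,700,000 (Apex) > 63,200,000 (Tessera) > 57,500,000 (Ember) > 45,400,000 (Meridian) > 44,900,000 (Helix) > 29,900,000 (Orion) > …
Every bidder forfeits their bid regardless of winning.
Revenue = 87,700,000 + 44,900,000 + 6,000,000 + 63,200,000 + 57,500,000 + 45,400,000 + 22,000,000 + 29,900,000 = $356,600,000.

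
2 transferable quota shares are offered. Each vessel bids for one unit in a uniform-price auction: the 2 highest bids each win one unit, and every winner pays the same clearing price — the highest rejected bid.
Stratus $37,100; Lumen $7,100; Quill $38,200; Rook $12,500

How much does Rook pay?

Rook pays $0

Sorting: 38,200 (Quill), 37,100 (Stratus), 12,500 (Rook), 7,100 (Lumen)
The 2 highest are Quill, Stratus.
Clearing price = highest rejected bid = $12,500.
Rook does not win → pays $0.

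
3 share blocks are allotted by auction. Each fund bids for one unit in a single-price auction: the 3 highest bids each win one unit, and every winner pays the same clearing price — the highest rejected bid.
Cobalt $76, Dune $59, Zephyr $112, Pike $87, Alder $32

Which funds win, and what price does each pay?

Bids ranked high→low: 112 (Zephyr), 87 (Pike), 76 (Cobalt), 59 (Dune), 32 (Alder)
The 3 highest are Zephyr, Pike, Cobalt.
First losing bid is Dune's $59, which sets the uniform price.

Zephyr, Pike, Cobalt; each pays $59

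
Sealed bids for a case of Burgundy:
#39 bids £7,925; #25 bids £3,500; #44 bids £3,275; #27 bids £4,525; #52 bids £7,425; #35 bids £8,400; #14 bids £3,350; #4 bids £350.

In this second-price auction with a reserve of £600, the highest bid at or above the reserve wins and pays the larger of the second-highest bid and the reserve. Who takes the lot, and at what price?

Sorting bids: 8,400 (#35) > 7,925 (#39) > 7,425 (#52) > 4,525 (#27) > 3,500 (#25) > 3,350 (#14) > …
Highest eligible bid: #35 at £8,400.
max(second-highest £7,925, reserve £600) = £7,925; the reserve does not bind.

#35 pays £7,925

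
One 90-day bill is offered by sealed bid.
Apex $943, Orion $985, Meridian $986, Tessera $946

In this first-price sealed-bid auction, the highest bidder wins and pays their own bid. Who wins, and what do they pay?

Meridian pays $986

Bids in order: 986 (Meridian) > 985 (Orion) > 946 (Tessera) > 943 (Apex)
Meridian is highest → pays own bid, $986.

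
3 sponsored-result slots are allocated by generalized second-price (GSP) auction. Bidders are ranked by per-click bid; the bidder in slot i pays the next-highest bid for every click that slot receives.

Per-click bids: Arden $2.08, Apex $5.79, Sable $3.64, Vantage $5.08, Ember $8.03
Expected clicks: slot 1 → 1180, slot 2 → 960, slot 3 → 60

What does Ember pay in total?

Ember pays $6832.20

Per-click bids in order: $8.03 (Ember) > $5.79 (Apex) > $5.08 (Vantage) > $3.64 (Sable) > …
Ember holds slot 1 → pays next bid $5.79 × 1180 clicks = $6832.20.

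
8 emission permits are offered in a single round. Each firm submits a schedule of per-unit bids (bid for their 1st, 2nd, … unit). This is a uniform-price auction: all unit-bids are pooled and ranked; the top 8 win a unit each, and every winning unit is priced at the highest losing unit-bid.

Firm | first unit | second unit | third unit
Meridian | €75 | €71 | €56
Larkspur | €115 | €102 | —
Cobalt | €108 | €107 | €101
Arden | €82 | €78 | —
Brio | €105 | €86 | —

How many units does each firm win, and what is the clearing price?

Merging the schedules and taking the best 8: 115 (Larkspur-1), 108 (Cobalt-1), 107 (Cobalt-2), 105 (Brio-1), 102 (Larkspur-2), 101 (Cobalt-3), 86 (Brio-2), 82 (Arden-1)
The (k+1)-th unit-bid is €78.
Allocation: Arden 1, Brio 2, Cobalt 3, Larkspur 2.

Arden 1, Brio 2, Cobalt 3, Larkspur 2; clearing price €78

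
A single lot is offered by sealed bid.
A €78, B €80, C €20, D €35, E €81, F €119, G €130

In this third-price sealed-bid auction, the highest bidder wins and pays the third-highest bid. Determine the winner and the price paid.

G pays €81

Sorting bids: 130 (G) > 119 (F) > 81 (E) > 80 (B) > 78 (A) > 35 (D) > …
G is highest; pays the third-highest bid, €81.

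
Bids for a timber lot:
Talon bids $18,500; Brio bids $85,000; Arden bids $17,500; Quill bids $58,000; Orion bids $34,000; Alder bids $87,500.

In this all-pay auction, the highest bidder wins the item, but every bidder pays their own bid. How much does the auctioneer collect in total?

Total revenue: $300,500

All-pay auction: the highest bidder wins the item, but every bidder pays their own bid.
Bids ranked: 87,500 (Alder) > 85,000 (Brio) > 58,000 (Quill) > 34,000 (Orion) > 18,500 (Talon) > 17,500 (Arden)
Alder wins with the top bid; all bids are sunk regardless.
Every bidder forfeits their bid regardless of winning.
Revenue = 18,500 + 85,000 + 17,500 + 58,000 + 34,000 + 87,500 = $300,500.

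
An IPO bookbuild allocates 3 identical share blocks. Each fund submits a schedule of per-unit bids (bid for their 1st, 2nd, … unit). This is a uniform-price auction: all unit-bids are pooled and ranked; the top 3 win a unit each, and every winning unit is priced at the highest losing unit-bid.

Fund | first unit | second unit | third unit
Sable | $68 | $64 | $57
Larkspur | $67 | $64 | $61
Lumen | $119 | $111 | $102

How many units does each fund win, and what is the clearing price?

Lumen 3; clearing price $68

All unit-bids, highest first — top 3: 119 (Lumen-1), 111 (Lumen-2), 102 (Lumen-3)
The (k+1)-th unit-bid is $68.
Allocation: Lumen 3.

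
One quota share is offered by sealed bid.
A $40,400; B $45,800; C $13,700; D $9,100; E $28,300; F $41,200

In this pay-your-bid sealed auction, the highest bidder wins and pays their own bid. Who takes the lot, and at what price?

Bids ranked: 45,800 (B) > 41,200 (F) > 40,400 (A) > 28,300 (E) > 13,700 (C) > 9,100 (D)
B has the highest bid and pays exactly that: $45,800.

B pays $45,800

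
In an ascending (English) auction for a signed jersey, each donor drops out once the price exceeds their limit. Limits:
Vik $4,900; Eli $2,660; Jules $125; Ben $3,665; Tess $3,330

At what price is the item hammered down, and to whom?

Rule: the price rises until one bidder remains; the winner pays the price at which the last rival dropped out.
Limits ranked: 4,900 (Vik) > 3,665 (Ben) > 3,330 (Tess) > 2,660 (Eli) > 125 (Jules)
Ben is the last rival to drop out, at $3,665; Vik remains and wins at that price.

Vik wins at $3,665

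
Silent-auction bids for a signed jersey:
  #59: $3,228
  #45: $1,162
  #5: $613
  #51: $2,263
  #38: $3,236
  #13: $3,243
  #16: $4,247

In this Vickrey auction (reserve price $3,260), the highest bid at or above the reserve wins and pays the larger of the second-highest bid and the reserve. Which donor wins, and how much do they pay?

Sorting bids: 4,247 (#16) > 3,243 (#13) > 3,236 (#38) > 3,228 (#59) > 2,263 (#51) > 1,162 (#45) > …
#16 has the top bid at or above the reserve ($4,247).
Second-highest bid $3,243 is below the reserve $3,260, so the reserve binds → payment $3,260.

#16 pays $3,260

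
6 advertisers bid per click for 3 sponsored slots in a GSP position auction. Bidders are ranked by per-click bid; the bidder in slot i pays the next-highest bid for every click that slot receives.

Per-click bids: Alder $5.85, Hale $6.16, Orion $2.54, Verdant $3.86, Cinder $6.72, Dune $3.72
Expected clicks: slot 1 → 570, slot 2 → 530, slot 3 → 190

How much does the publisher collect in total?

Total revenue: $7345.10

Sorting advertisers: $6.72 (Cinder) > $6.16 (Hale) > $5.85 (Alder) > $3.86 (Verdant) > …
Slot 1: Cinder pays $6.16 × 570 = $3511.20
Slot 2: Hale pays $5.85 × 530 = $3100.50
Slot 3: Alder pays $3.86 × 190 = $733.40
Total = $7345.10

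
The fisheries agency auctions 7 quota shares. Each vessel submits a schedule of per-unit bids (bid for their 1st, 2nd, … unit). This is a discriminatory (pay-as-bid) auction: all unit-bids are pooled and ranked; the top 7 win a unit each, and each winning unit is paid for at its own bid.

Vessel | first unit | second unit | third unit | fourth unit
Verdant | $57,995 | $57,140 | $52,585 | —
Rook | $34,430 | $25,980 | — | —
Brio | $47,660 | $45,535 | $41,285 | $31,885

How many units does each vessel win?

Brio 3, Rook 1, Verdant 3

Merging the schedules and taking the best 7: 57,995 (Verdant-1), 57,140 (Verdant-2), 52,585 (Verdant-3), 47,660 (Brio-1), 45,535 (Brio-2), 41,285 (Brio-3), 34,430 (Rook-1)
Next rejected bid: $31,885 (not a price — pay-as-bid).
Allocation: Brio 3, Rook 1, Verdant 3.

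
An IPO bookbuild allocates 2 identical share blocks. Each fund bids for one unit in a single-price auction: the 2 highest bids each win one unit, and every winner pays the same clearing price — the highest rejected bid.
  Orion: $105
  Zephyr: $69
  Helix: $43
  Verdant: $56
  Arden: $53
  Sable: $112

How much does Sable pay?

Ordering the bids: 112 (Sable), 105 (Orion), 69 (Zephyr), 56 (Verdant), …
Top 2: Sable, Orion.
Highest unsuccessful bid: $69 → clearing price.
Sable wins → pays $69.

Sable pays $69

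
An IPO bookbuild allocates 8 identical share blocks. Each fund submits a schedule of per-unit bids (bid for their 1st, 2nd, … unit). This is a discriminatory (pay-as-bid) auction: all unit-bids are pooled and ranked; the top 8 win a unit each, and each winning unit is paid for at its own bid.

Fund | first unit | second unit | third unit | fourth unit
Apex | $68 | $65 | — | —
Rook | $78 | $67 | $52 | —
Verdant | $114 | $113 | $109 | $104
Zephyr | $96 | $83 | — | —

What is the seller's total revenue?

Pooled unit-bids ranked (top 8): 114 (Verdant-1), 113 (Verdant-2), 109 (Verdant-3), 104 (Verdant-4), 96 (Zephyr-1), 83 (Zephyr-2), 78 (Rook-1), 68 (Apex-1)
Next rejected bid: $67 (not a price — pay-as-bid).
Each winning unit pays its own bid.
Revenue = 114 + 113 + 109 + 104 + 96 + 83 + 78 + 68 = $765.

Total revenue: $765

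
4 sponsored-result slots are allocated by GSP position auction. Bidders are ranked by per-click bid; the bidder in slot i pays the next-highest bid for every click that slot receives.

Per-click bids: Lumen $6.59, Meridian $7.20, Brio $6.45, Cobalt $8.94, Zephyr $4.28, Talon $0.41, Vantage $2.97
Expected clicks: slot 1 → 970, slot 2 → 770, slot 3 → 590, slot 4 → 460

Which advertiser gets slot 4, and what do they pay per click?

Sorting advertisers: $8.94 (Cobalt) > $7.20 (Meridian) > $6.59 (Lumen) > $6.45 (Brio) > $4.28 (Zephyr) > …
Slot 4 goes to the fourth-ranked bidder, Brio, who pays the next bid down: $4.28/click.

Brio; $4.28 per click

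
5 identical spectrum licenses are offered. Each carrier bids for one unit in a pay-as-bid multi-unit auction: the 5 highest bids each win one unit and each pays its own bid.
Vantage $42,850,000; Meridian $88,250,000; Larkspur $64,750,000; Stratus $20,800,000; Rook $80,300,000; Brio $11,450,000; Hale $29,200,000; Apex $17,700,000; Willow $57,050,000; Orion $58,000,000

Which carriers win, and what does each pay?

Meridian $88,250,000, Rook $80,300,000, Larkspur $64,750,000, Orion $58,000,000, Willow $57,050,000

Ordering the bids: 88,250,000 (Meridian), 80,300,000 (Rook), 64,750,000 (Larkspur), 58,000,000 (Orion), 57,050,000 (Willow), 42,850,000 (Vantage), 29,200,000 (Hale), …
Winners (5 units): Meridian, Rook, Larkspur, Orion, Willow.
Each winner pays its own bid: Meridian $88,250,000, Rook $80,300,000, Larkspur $64,750,000, Orion $58,000,000, Willow $57,050,000.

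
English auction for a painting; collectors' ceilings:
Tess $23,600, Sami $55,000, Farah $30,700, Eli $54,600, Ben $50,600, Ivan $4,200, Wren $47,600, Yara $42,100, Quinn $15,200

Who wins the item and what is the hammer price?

Sorting limits: 55,000 (Sami) > 54,600 (Eli) > 50,600 (Ben) > 47,600 (Wren) > 42,100 (Yara) > 30,700 (Farah) > …
Bidding ends when Eli exits at $54,600; Sami takes it.

Sami wins at $54,600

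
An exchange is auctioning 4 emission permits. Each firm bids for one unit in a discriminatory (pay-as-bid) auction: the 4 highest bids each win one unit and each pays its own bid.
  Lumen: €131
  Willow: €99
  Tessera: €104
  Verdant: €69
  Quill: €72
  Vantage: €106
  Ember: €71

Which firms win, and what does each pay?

Lumen €131, Vantage €106, Tessera €104, Willow €99

Ordering the bids: 131 (Lumen), 106 (Vantage), 104 (Tessera), 99 (Willow), 72 (Quill), 71 (Ember), …
The 4 highest are Lumen, Vantage, Tessera, Willow.
Each winner pays its own bid: Lumen €131, Vantage €106, Tessera €104, Willow €99.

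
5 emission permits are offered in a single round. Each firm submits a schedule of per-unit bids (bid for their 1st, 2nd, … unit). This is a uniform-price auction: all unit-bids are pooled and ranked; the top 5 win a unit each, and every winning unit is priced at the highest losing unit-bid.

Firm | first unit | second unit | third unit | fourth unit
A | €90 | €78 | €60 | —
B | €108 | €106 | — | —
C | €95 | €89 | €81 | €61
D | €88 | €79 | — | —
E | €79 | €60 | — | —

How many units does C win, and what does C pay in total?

C: 2 units, pays €176

All unit-bids, highest first — top 5: 108 (B-1), 106 (B-2), 95 (C-1), 90 (A-1), 89 (C-2)
The (k+1)-th unit-bid is €88.
C wins 2 unit(s) at €88 each.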